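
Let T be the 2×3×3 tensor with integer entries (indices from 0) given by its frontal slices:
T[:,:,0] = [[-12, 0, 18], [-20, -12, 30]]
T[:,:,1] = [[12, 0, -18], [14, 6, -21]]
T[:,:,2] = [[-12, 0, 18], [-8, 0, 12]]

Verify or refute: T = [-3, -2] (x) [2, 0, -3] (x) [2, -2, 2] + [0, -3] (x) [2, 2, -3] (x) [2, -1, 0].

Yes

Reconstruct entrywise from the claimed factors. For example, T[0,1,0] = 0 and Σₗ aₗ[0]bₗ[1]cₗ[0] = (-3)·(0)·(2) + (0)·(2)·(2) = 0; checking all 18 entries, every one matches. The claim holds.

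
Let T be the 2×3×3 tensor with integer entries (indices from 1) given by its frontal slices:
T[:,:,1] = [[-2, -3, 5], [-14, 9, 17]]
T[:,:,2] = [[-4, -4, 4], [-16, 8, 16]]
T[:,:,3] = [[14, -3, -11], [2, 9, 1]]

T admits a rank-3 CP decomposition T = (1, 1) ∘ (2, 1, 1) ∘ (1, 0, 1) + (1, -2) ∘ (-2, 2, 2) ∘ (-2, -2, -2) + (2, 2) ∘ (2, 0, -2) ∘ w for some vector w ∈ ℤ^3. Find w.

Subtract the known terms from T to get the rank-1 residual R = (2, 2) ∘ (2, 0, -2) ∘ w, so R[i,j,k] = a[i]·b[j]·w[k]. Pick indices with nonzero a[1]·b[1] = (2)·(2) = 4. Only the fibre through (1,1,·) is needed: R[1,1,:] = T[1,1,:] − Σₗ aₗ[1]bₗ[1]cₗ = [-2, -4, 14] − (1)·(2)·(1, 0, 1) − (1)·(-2)·(-2, -2, -2) = [-8, -8, 8]. Then w[k] = R[1,1,k] / 4 for each k, giving w = [-8, -8, 8] / 4 = (-2, -2, 2).

w = (-2, -2, 2)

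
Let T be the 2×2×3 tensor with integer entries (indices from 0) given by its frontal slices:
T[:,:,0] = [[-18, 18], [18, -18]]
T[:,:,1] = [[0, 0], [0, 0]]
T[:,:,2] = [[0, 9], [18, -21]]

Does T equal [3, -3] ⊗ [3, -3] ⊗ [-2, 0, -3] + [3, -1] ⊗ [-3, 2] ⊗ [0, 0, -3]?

Yes

Reconstruct entrywise from the claimed factors. For example, T[1,1,1] = 0 and Σₗ aₗ[1]bₗ[1]cₗ[1] = (-3)·(-3)·(0) + (-1)·(2)·(0) = 0; checking all 12 entries, every one matches. The claim holds.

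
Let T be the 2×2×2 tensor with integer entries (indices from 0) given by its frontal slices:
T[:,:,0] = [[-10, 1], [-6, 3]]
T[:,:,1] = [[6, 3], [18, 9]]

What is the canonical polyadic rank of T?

2

Lower bound: the mode-3 unfolding of T (rows indexed by k, columns by (i,j) = (0,0), (0,1), (1,0), (1,1)) is [[-10, 1, -6, 3], [6, 3, 18, 9]].
There the 2×2 minor on rows k ∈ {0, 1}, columns (i,j) ∈ {(0,0), (0,1)} is det [[-10, 1], [6, 3]] = -36 ≠ 0, so this unfolding has rank ≥ 2; CP rank is at least every unfolding rank, so rank(T) ≥ 2. (Unfolding ranks only ever bound the CP rank from below — rank(T) can be strictly larger than all of them — so the matching upper bound has to come from an explicit 2-term decomposition.)
Upper bound — finding two terms. Write S_k = T[:,:,k] for the frontal slices: S₀ = [[-10, 1], [-6, 3]], S₁ = [[6, 3], [18, 9]].
If T = a₁ ⊗ b₁ ⊗ c₁ + a₂ ⊗ b₂ ⊗ c₂ then each S_k = c₁[k]·a₁b₁ᵀ + c₂[k]·a₂b₂ᵀ. S₀ and S₁ are linearly independent, so a₁b₁ᵀ and a₂b₂ᵀ must span the same plane of matrices: they are the rank-1 matrices of the form x·S₀ + y·S₁.
det(x·S₀ + y·S₁) is −24·x² − 72·xy = (-24)·(x + 3·y)(x), vanishing at (x:y) = (3:-1) and (0:1).
M₁ = 3·S₀ − S₁ = [[-36, 0], [-36, 0]] = (-36)·[1, 1][1, 0]ᵀ and M₂ = S₁ = [[6, 3], [18, 9]] = 3·[1, 3][2, 1]ᵀ, so take a₁ = [1, 1], b₁ = [1, 0], a₂ = [1, 3], b₂ = [2, 1].
Each slice is an integer combination of E₁ = a₁b₁ᵀ and E₂ = a₂b₂ᵀ: S₀ = −12·E₁ + E₂, S₁ = 3·E₂; reading off coefficients, c₁ = [-12, 0] and c₂ = [1, 3].
Hence T = [1, 1] ⊗ [1, 0] ⊗ [-12, 0] + [1, 3] ⊗ [2, 1] ⊗ [1, 3], so rank(T) ≤ 2.
These bounds meet, so rank(T) = 2.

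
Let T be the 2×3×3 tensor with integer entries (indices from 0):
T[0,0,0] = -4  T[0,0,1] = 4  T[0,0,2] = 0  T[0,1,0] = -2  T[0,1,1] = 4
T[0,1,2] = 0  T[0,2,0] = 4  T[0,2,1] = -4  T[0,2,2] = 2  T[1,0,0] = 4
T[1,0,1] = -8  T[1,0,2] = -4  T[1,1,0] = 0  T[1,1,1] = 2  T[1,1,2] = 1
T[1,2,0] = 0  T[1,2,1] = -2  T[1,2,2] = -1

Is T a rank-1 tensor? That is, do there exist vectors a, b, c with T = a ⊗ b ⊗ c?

The mode-2 unfolding of T (rows indexed by j, columns by (i,k) = (0,0), (0,1), (0,2), (1,0), (1,1), (1,2)) is [[-4, 4, 0, 4, -8, -4], [-2, 4, 0, 0, 2, 1], [4, -4, 2, 0, -2, -1]].
There the 3×3 minor on rows j ∈ {0, 1, 2}, columns (i,k) ∈ {(0,0), (0,1), (0,2)} is det [[-4, 4, 0], [-2, 4, 0], [4, -4, 2]] = -16 ≠ 0, so this unfolding has rank ≥ 3; CP rank is at least every unfolding rank, so rank(T) ≥ 3.
In particular rank(T) ≥ 3 > 1, so T is not rank-1.

No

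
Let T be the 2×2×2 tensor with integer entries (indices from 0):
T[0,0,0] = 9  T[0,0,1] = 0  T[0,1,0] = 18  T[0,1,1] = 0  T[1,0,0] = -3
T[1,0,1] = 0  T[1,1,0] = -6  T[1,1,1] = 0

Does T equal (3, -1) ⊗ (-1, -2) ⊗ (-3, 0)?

Yes

Reconstruct entrywise from the claimed factors. For example, T[1,1,0] = -6 and Σₗ aₗ[1]bₗ[1]cₗ[0] = (-1)·(-2)·(-3) = -6; checking all 8 entries, every one matches. The claim holds.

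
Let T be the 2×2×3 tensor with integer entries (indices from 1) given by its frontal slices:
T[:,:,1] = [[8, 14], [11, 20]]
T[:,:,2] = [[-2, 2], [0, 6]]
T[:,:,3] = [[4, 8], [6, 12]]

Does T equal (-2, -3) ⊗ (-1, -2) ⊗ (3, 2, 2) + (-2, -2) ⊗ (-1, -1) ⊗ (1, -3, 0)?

Yes

Reconstruct entrywise from the claimed factors. For example, T[1,1,1] = 8 and Σₗ aₗ[1]bₗ[1]cₗ[1] = (-2)·(-1)·(3) + (-2)·(-1)·(1) = 8; checking all 12 entries, every one matches. The claim holds.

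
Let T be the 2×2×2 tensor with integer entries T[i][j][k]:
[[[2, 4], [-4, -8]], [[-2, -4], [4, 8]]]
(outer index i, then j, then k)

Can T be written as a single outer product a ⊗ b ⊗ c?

Yes

If T = a ⊗ b ⊗ c then every fibre of T is a multiple of the corresponding factor, so read the factors off the fibres through the nonzero entry T[0,0,0] = 2.
The mode-1 fibre T[:,0,0] = [2, -2] gives a = (1, -1) (primitive direction); the mode-2 fibre T[0,:,0] = [2, -4] gives b = (1, -2); then c[k] = T[0,0,k] / (a[0]·b[0]) = [2, 4] / 1 = (2, 4).
Expanding (1, -1) ⊗ (1, -2) ⊗ (2, 4) reproduces all 8 entries of T, so T = (1, -1) ⊗ (1, -2) ⊗ (2, 4) and rank(T) ≤ 1.
Equivalently every frontal slice T[:,:,k] is c[k] times the rank-1 matrix (1, -1) ⊗ (1, -2). So T has rank 1 (it is nonzero).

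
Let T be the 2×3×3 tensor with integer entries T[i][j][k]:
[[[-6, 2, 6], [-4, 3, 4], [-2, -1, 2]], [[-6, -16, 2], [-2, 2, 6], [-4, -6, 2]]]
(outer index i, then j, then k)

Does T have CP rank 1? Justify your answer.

No

The mode-3 unfolding of T (rows indexed by k, columns by (i,j) = (0,0), (0,1), (0,2), (1,0), (1,1), (1,2)) is [[-6, -4, -2, -6, -2, -4], [2, 3, -1, -16, 2, -6], [6, 4, 2, 2, 6, 2]].
There the 3×3 minor on rows k ∈ {0, 1, 2}, columns (i,j) ∈ {(0,0), (0,1), (1,0)} is det [[-6, -4, -6], [2, 3, -16], [6, 4, 2]] = 40 ≠ 0, so this unfolding has rank ≥ 3; CP rank is at least every unfolding rank, so rank(T) ≥ 3.
In particular rank(T) ≥ 3 > 1, so T is not rank-1.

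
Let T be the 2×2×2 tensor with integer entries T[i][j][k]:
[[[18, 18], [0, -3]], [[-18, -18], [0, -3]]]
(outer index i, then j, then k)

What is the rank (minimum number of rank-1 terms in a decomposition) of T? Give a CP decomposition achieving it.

Lower bound: the mode-3 unfolding of T (rows indexed by k, columns by (i,j) = (0,0), (0,1), (1,0), (1,1)) is [[18, 0, -18, 0], [18, -3, -18, -3]].
There the 2×2 minor on rows k ∈ {0, 1}, columns (i,j) ∈ {(0,0), (0,1)} is det [[18, 0], [18, -3]] = -54 ≠ 0, so this unfolding has rank ≥ 2; CP rank is at least every unfolding rank, so rank(T) ≥ 2. (Flattening ranks never certify an upper bound on CP rank; for that we must actually write T with 2 rank-1 terms.)
Upper bound — finding two terms. Write S_k = T[:,:,k] for the frontal slices: S₀ = [[18, 0], [-18, 0]], S₁ = [[18, -3], [-18, -3]].
If T = a₁ ⊗ b₁ ⊗ c₁ + a₂ ⊗ b₂ ⊗ c₂ then each S_k = c₁[k]·a₁b₁ᵀ + c₂[k]·a₂b₂ᵀ. S₀ and S₁ are linearly independent, so a₁b₁ᵀ and a₂b₂ᵀ must span the same plane of matrices: they are the rank-1 matrices of the form x·S₀ + y·S₁.
det(x·S₀ + y·S₁) is −108·xy − 108·y² = (-108)·(y)(x + y), vanishing at (x:y) = (1:0) and (1:-1).
M₁ = S₀ = [[18, 0], [-18, 0]] = 18·[1, -1][1, 0]ᵀ and M₂ = S₀ − S₁ = [[0, 3], [0, 3]] = 3·[1, 1][0, 1]ᵀ, so take a₁ = [1, -1], b₁ = [1, 0], a₂ = [1, 1], b₂ = [0, 1].
Each slice is an integer combination of E₁ = a₁b₁ᵀ and E₂ = a₂b₂ᵀ: S₀ = 18·E₁, S₁ = 18·E₁ − 3·E₂; reading off coefficients, c₁ = [18, 18] and c₂ = [0, -3].
Hence T = [1, -1] ⊗ [1, 0] ⊗ [18, 18] + [1, 1] ⊗ [0, 1] ⊗ [0, -3], so rank(T) ≤ 2.
These bounds meet, so rank(T) = 2.
Check entry T[1,1,1] = -3: (-1)·(0)·(18) + (1)·(1)·(-3) = -3.

rank(T) = 2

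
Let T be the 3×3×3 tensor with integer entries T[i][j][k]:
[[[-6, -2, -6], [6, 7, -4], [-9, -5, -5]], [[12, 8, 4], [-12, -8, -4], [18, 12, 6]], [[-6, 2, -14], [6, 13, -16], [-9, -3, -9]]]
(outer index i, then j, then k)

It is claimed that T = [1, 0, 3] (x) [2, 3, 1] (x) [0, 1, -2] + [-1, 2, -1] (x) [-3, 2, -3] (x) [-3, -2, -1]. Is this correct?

No

Reconstruct entry (0,0,0) from the claimed factors: Σₗ aₗ[0]bₗ[0]cₗ[0] = (1)·(2)·(0) + (-1)·(-3)·(-3) = -9, but T[0,0,0] = -6. The claim is false.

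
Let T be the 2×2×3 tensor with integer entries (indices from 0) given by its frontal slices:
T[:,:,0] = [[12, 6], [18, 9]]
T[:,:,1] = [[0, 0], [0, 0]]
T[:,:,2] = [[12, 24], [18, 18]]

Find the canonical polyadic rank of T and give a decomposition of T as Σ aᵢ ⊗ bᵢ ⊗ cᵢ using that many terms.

Lower bound: the mode-2 unfolding of T (rows indexed by j, columns by (i,k) = (0,0), (0,1), (0,2), (1,0), (1,1), (1,2)) is [[12, 0, 12, 18, 0, 18], [6, 0, 24, 9, 0, 18]].
There the 2×2 minor on rows j ∈ {0, 1}, columns (i,k) ∈ {(0,0), (0,2)} is det [[12, 12], [6, 24]] = 216 ≠ 0, so this unfolding has rank ≥ 2; CP rank is at least every unfolding rank, so rank(T) ≥ 2. (This is only a lower bound: in general the CP rank may exceed every unfolding rank, so we still need to exhibit 2 rank-1 terms summing to T.)
Upper bound — finding two terms. Write S_k = T[:,:,k] for the frontal slices: S₀ = [[12, 6], [18, 9]], S₁ = [[0, 0], [0, 0]], S₂ = [[12, 24], [18, 18]].
If T = a₁ ⊗ b₁ ⊗ c₁ + a₂ ⊗ b₂ ⊗ c₂ then each S_k = c₁[k]·a₁b₁ᵀ + c₂[k]·a₂b₂ᵀ. S₀ and S₂ are linearly independent, so a₁b₁ᵀ and a₂b₂ᵀ must span the same plane of matrices: they are the rank-1 matrices of the form x·S₀ + y·S₂.
det(x·S₀ + y·S₂) is −216·xy − 216·y² = (-216)·(y)(x + y), vanishing at (x:y) = (1:0) and (1:-1).
M₁ = S₀ = [[12, 6], [18, 9]] = 3·(2, 3)(2, 1)ᵀ and M₂ = S₀ − S₂ = [[0, -18], [0, -9]] = (-9)·(2, 1)(0, 1)ᵀ, so take a₁ = (2, 3), b₁ = (2, 1), a₂ = (2, 1), b₂ = (0, 1).
Each slice is an integer combination of E₁ = a₁b₁ᵀ and E₂ = a₂b₂ᵀ: S₀ = 3·E₁, S₁ = 0, S₂ = 3·E₁ + 9·E₂; reading off coefficients, c₁ = (3, 0, 3) and c₂ = (0, 0, 9).
Hence T = (2, 3) ⊗ (2, 1) ⊗ (3, 0, 3) + (2, 1) ⊗ (0, 1) ⊗ (0, 0, 9), so rank(T) ≤ 2.
These bounds meet, so rank(T) = 2.
Check entry T[1,0,2] = 18: (3)·(2)·(3) + (1)·(0)·(9) = 18.

rank(T) = 2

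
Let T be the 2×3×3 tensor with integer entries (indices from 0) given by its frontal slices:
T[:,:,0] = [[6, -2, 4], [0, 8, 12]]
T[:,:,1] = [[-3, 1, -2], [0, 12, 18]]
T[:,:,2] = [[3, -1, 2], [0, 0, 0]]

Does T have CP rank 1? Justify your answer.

The mode-3 unfolding of T (rows indexed by k, columns by (i,j) = (0,0), (0,1), (0,2), (1,0), (1,1), (1,2)) is [[6, -2, 4, 0, 8, 12], [-3, 1, -2, 0, 12, 18], [3, -1, 2, 0, 0, 0]].
There the 2×2 minor on rows k ∈ {0, 1}, columns (i,j) ∈ {(0,0), (1,1)} is det [[6, 8], [-3, 12]] = 96 ≠ 0, so this unfolding has rank ≥ 2; CP rank is at least every unfolding rank, so rank(T) ≥ 2.
In particular rank(T) ≥ 2 > 1, so T is not rank-1.

No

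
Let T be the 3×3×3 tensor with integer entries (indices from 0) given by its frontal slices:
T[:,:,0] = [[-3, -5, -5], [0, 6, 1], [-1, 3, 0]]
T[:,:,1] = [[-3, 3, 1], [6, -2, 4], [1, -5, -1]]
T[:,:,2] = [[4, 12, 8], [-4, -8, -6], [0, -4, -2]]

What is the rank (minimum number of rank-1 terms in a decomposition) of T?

3

Lower bound: the mode-2 unfolding of T (rows indexed by j, columns by (i,k) = (0,0), (0,1), (0,2), (1,0), (1,1), (1,2), (2,0), (2,1), (2,2)) is [[-3, -3, 4, 0, 6, -4, -1, 1, 0], [-5, 3, 12, 6, -2, -8, 3, -5, -4], [-5, 1, 8, 1, 4, -6, 0, -1, -2]].
There the 3×3 minor on rows j ∈ {0, 1, 2}, columns (i,k) ∈ {(0,0), (0,1), (0,2)} is det [[-3, -3, 4], [-5, 3, 12], [-5, 1, 8]] = 64 ≠ 0, so this unfolding has rank ≥ 3; CP rank is at least every unfolding rank, so rank(T) ≥ 3. (This is only a lower bound: in general the CP rank may exceed every unfolding rank, so we still need to exhibit 3 rank-1 terms summing to T.)
Upper bound: T is a sum of 3 rank-1 terms, T = [1, -1, 0] ⊗ [1, 1, 1] ⊗ [-2, -4, 4] + [1, 2, 1] ⊗ [1, -1, 1] ⊗ [-1, 1, 0] + [2, -1, -1] ⊗ [0, 2, 1] ⊗ [-1, 2, 2] (written with every a and b primitive with positive leading entry and the scale carried by c; CP decompositions are not unique, and this one is verified by expanding entrywise), so rank(T) ≤ 3.
These bounds meet, so rank(T) = 3.
Check entry T[1,2,1] = 4: (-1)·(1)·(-4) + (2)·(1)·(1) + (-1)·(1)·(2) = 4.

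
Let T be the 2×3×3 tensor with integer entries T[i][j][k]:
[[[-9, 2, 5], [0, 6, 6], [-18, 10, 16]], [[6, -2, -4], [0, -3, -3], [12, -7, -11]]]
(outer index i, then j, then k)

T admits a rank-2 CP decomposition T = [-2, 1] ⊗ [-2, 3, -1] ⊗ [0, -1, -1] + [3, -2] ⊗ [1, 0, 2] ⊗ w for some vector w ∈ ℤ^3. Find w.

Subtract the known terms from T to get the rank-1 residual R = [3, -2] ⊗ [1, 0, 2] ⊗ w, so R[i,j,k] = a[i]·b[j]·w[k]. Pick indices with nonzero a[0]·b[0] = (3)·(1) = 3. Only the fibre through (0,0,·) is needed: R[0,0,:] = T[0,0,:] − Σₗ aₗ[0]bₗ[0]cₗ = [-9, 2, 5] − (-2)·(-2)·[0, -1, -1] = [-9, 6, 9]. Then w[k] = R[0,0,k] / 3 for each k, giving w = [-9, 6, 9] / 3 = [-3, 2, 3].

w = [-3, 2, 3]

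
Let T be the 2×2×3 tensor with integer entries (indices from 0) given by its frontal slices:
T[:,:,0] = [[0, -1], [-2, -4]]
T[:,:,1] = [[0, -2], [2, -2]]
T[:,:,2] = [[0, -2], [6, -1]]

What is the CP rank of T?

Lower bound: the mode-3 unfolding of T (rows indexed by k, columns by (i,j) = (0,0), (0,1), (1,0), (1,1)) is [[0, -1, -2, -4], [0, -2, 2, -2], [0, -2, 6, -1]].
There the 3×3 minor on rows k ∈ {0, 1, 2}, columns (i,j) ∈ {(0,1), (1,0), (1,1)} is det [[-1, -2, -4], [-2, 2, -2], [-2, 6, -1]] = 18 ≠ 0, so this unfolding has rank ≥ 3; CP rank is at least every unfolding rank, so rank(T) ≥ 3. (Unfolding ranks only ever bound the CP rank from below — rank(T) can be strictly larger than all of them — so the matching upper bound has to come from an explicit 3-term decomposition.)
Upper bound: T is a sum of 3 rank-1 terms, T = [0, 1] ⊗ [1, 1] ⊗ [-2, 2, 4] + [0, 1] ⊗ [2, -1] ⊗ [0, 0, 1] + [1, 2] ⊗ [0, 1] ⊗ [-1, -2, -2] (one valid choice — decompositions are not unique — normalised so each a, b is primitive with positive first nonzero entry; check it by expanding all entries), so rank(T) ≤ 3.
These bounds meet, so rank(T) = 3.

3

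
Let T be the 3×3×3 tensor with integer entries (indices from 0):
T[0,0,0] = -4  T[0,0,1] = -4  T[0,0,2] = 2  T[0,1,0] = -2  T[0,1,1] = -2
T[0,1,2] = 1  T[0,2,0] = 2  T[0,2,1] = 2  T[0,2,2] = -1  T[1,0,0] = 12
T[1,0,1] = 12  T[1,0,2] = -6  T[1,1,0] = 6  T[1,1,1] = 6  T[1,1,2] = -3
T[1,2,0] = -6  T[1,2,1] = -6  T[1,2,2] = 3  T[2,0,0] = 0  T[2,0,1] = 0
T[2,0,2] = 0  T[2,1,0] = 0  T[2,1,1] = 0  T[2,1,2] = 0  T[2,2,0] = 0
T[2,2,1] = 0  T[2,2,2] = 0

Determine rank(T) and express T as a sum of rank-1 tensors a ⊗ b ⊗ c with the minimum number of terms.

Lower bound: T ≠ 0 (e.g. T[0,0,0] = -4), so rank(T) ≥ 1.
Upper bound: if T = a ⊗ b ⊗ c then every fibre of T is a multiple of the corresponding factor, so read the factors off the fibres through the nonzero entry T[0,0,0] = -4.
The mode-1 fibre T[:,0,0] = [-4, 12, 0] gives a = [1, -3, 0] (primitive direction); the mode-2 fibre T[0,:,0] = [-4, -2, 2] gives b = [2, 1, -1]; then c[k] = T[0,0,k] / (a[0]·b[0]) = [-4, -4, 2] / 2 = [-2, -2, 1].
Expanding [1, -3, 0] ⊗ [2, 1, -1] ⊗ [-2, -2, 1] reproduces all 27 entries of T, so T = [1, -3, 0] ⊗ [2, 1, -1] ⊗ [-2, -2, 1] and rank(T) ≤ 1.
These bounds meet, so rank(T) = 1.

rank(T) = 1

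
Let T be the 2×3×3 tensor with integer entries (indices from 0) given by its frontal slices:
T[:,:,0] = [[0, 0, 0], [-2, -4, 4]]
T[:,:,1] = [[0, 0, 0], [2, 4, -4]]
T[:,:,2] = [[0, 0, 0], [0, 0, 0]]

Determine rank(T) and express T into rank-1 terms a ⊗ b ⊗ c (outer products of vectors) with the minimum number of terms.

Lower bound: T ≠ 0 (e.g. T[1,0,0] = -2), so rank(T) ≥ 1.
Upper bound: the mode-1 fibre T[:,0,0] = [0, -2] gives a = (0, 1) (primitive direction); the mode-2 fibre T[1,:,0] = [-2, -4, 4] gives b = (1, 2, -2); then c[k] = T[1,0,k] / (a[1]·b[0]) = [-2, 2, 0] / 1 = (-2, 2, 0).
Expanding (0, 1) ⊗ (1, 2, -2) ⊗ (-2, 2, 0) reproduces all 18 entries of T, so T = (0, 1) ⊗ (1, 2, -2) ⊗ (-2, 2, 0) and rank(T) ≤ 1.
These bounds meet, so rank(T) = 1.

rank(T) = 1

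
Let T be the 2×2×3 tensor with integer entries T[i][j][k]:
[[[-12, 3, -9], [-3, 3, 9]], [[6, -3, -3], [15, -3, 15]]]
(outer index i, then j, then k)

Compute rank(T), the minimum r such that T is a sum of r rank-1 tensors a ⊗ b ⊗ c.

Lower bound: the mode-2 unfolding of T (rows indexed by j, columns by (i,k) = (0,0), (0,1), (0,2), (1,0), (1,1), (1,2)) is [[-12, 3, -9, 6, -3, -3], [-3, 3, 9, 15, -3, 15]].
There the 2×2 minor on rows j ∈ {0, 1}, columns (i,k) ∈ {(0,0), (0,1)} is det [[-12, 3], [-3, 3]] = -27 ≠ 0, so this unfolding has rank ≥ 2; CP rank is at least every unfolding rank, so rank(T) ≥ 2. (Flattening ranks never certify an upper bound on CP rank; for that we must actually write T with 2 rank-1 terms.)
Upper bound — finding two terms. Write S_k = T[:,:,k] for the frontal slices: S₀ = [[-12, -3], [6, 15]], S₁ = [[3, 3], [-3, -3]], S₂ = [[-9, 9], [-3, 15]].
If T = a₁ ⊗ b₁ ⊗ c₁ + a₂ ⊗ b₂ ⊗ c₂ then each S_k = c₁[k]·a₁b₁ᵀ + c₂[k]·a₂b₂ᵀ. S₀ and S₁ are linearly independent, so a₁b₁ᵀ and a₂b₂ᵀ must span the same plane of matrices: they are the rank-1 matrices of the form x·S₀ + y·S₁.
det(x·S₀ + y·S₁) is −162·x² + 54·xy = (-54)·(3·x − y)(x), vanishing at (x:y) = (1:3) and (0:1).
M₁ = S₀ + 3·S₁ = [[-3, 6], [-3, 6]] = (-3)·[1, 1][1, -2]ᵀ and M₂ = S₁ = [[3, 3], [-3, -3]] = 3·[1, -1][1, 1]ᵀ, so take a₁ = [1, 1], b₁ = [1, -2], a₂ = [1, -1], b₂ = [1, 1].
Each slice is an integer combination of E₁ = a₁b₁ᵀ and E₂ = a₂b₂ᵀ: S₀ = −3·E₁ − 9·E₂, S₁ = 3·E₂, S₂ = −6·E₁ − 3·E₂; reading off coefficients, c₁ = [-3, 0, -6] and c₂ = [-9, 3, -3].
Hence T = [1, 1] ⊗ [1, -2] ⊗ [-3, 0, -6] + [1, -1] ⊗ [1, 1] ⊗ [-9, 3, -3], so rank(T) ≤ 2.
These bounds meet, so rank(T) = 2.

2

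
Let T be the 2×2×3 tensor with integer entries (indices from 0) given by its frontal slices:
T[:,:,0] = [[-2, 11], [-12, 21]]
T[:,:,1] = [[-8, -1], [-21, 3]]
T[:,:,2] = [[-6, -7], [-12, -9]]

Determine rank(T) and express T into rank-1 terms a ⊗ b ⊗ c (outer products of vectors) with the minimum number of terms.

rank(T) = 2

Lower bound: the mode-1 unfolding of T (rows indexed by i, columns by (j,k) = (0,0), (0,1), (0,2), (1,0), (1,1), (1,2)) is [[-2, -8, -6, 11, -1, -7], [-12, -21, -12, 21, 3, -9]].
There the 2×2 minor on rows i ∈ {0, 1}, columns (j,k) ∈ {(0,0), (0,1)} is det [[-2, -8], [-12, -21]] = -54 ≠ 0, so this unfolding has rank ≥ 2; CP rank is at least every unfolding rank, so rank(T) ≥ 2. (This is only a lower bound: in general the CP rank may exceed every unfolding rank, so we still need to exhibit 2 rank-1 terms summing to T.)
Upper bound — finding two terms. Write S_k = T[:,:,k] for the frontal slices: S₀ = [[-2, 11], [-12, 21]], S₁ = [[-8, -1], [-21, 3]], S₂ = [[-6, -7], [-12, -9]].
If T = a₁ ⊗ b₁ ⊗ c₁ + a₂ ⊗ b₂ ⊗ c₂ then each S_k = c₁[k]·a₁b₁ᵀ + c₂[k]·a₂b₂ᵀ. S₀ and S₁ are linearly independent, so a₁b₁ᵀ and a₂b₂ᵀ must span the same plane of matrices: they are the rank-1 matrices of the form x·S₀ + y·S₁.
det(x·S₀ + y·S₁) is 90·x² + 45·xy − 45·y² = 45·(2·x − y)(x + y), vanishing at (x:y) = (1:2) and (1:-1).
M₁ = S₀ + 2·S₁ = [[-18, 9], [-54, 27]] = (-9)·[1, 3][2, -1]ᵀ and M₂ = S₀ − S₁ = [[6, 12], [9, 18]] = 3·[2, 3][1, 2]ᵀ, so take a₁ = [1, 3], b₁ = [2, -1], a₂ = [2, 3], b₂ = [1, 2].
Each slice is an integer combination of E₁ = a₁b₁ᵀ and E₂ = a₂b₂ᵀ: S₀ = −3·E₁ + 2·E₂, S₁ = −3·E₁ − E₂, S₂ = −E₁ − 2·E₂; reading off coefficients, c₁ = [-3, -3, -1] and c₂ = [2, -1, -2].
Hence T = [1, 3] ⊗ [2, -1] ⊗ [-3, -3, -1] + [2, 3] ⊗ [1, 2] ⊗ [2, -1, -2], so rank(T) ≤ 2.
These bounds meet, so rank(T) = 2.
Check entry T[1,0,2] = -12: (3)·(2)·(-1) + (3)·(1)·(-2) = -12.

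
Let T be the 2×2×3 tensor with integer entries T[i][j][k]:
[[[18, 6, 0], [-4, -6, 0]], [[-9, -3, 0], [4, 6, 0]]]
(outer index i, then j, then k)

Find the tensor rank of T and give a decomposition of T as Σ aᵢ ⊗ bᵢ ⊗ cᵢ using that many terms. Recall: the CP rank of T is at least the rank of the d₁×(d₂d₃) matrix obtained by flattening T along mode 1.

Lower bound: the mode-1 unfolding of T (rows indexed by i, columns by (j,k) = (0,0), (0,1), (0,2), (1,0), (1,1), (1,2)) is [[18, 6, 0, -4, -6, 0], [-9, -3, 0, 4, 6, 0]].
There the 2×2 minor on rows i ∈ {0, 1}, columns (j,k) ∈ {(0,0), (1,0)} is det [[18, -4], [-9, 4]] = 36 ≠ 0, so this unfolding has rank ≥ 2; CP rank is at least every unfolding rank, so rank(T) ≥ 2. (Unfolding ranks only ever bound the CP rank from below — rank(T) can be strictly larger than all of them — so the matching upper bound has to come from an explicit 2-term decomposition.)
Upper bound — finding two terms. Write S_k = T[:,:,k] for the frontal slices: S₀ = [[18, -4], [-9, 4]], S₁ = [[6, -6], [-3, 6]], S₂ = [[0, 0], [0, 0]].
If T = a₁ ⊗ b₁ ⊗ c₁ + a₂ ⊗ b₂ ⊗ c₂ then each S_k = c₁[k]·a₁b₁ᵀ + c₂[k]·a₂b₂ᵀ. S₀ and S₁ are linearly independent, so a₁b₁ᵀ and a₂b₂ᵀ must span the same plane of matrices: they are the rank-1 matrices of the form x·S₀ + y·S₁.
det(x·S₀ + y·S₁) is 36·x² + 66·xy + 18·y² = 6·(2·x + 3·y)(3·x + y), vanishing at (x:y) = (3:-2) and (1:-3).
M₁ = 3·S₀ − 2·S₁ = [[42, 0], [-21, 0]] = 21·[2, -1][1, 0]ᵀ and M₂ = S₀ − 3·S₁ = [[0, 14], [0, -14]] = 14·[1, -1][0, 1]ᵀ, so take a₁ = [2, -1], b₁ = [1, 0], a₂ = [1, -1], b₂ = [0, 1].
Each slice is an integer combination of E₁ = a₁b₁ᵀ and E₂ = a₂b₂ᵀ: S₀ = 9·E₁ − 4·E₂, S₁ = 3·E₁ − 6·E₂, S₂ = 0; reading off coefficients, c₁ = [9, 3, 0] and c₂ = [-4, -6, 0].
Hence T = [2, -1] ⊗ [1, 0] ⊗ [9, 3, 0] + [1, -1] ⊗ [0, 1] ⊗ [-4, -6, 0], so rank(T) ≤ 2.
These bounds meet, so rank(T) = 2.

rank(T) = 2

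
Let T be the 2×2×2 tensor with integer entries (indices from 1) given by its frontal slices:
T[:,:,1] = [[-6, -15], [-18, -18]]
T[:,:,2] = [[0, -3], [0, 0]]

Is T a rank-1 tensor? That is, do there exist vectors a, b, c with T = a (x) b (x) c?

The mode-2 unfolding of T (rows indexed by j, columns by (i,k) = (1,1), (1,2), (2,1), (2,2)) is [[-6, 0, -18, 0], [-15, -3, -18, 0]].
There the 2×2 minor on rows j ∈ {1, 2}, columns (i,k) ∈ {(1,1), (1,2)} is det [[-6, 0], [-15, -3]] = 18 ≠ 0, so this unfolding has rank ≥ 2; CP rank is at least every unfolding rank, so rank(T) ≥ 2.
In particular rank(T) ≥ 2 > 1, so T is not rank-1.

No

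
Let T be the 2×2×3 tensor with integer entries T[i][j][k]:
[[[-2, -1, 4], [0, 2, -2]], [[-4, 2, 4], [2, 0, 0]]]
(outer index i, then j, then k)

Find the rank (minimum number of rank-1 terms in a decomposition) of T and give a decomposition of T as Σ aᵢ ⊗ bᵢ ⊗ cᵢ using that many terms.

rank(T) = 3

Lower bound: the mode-3 unfolding of T (rows indexed by k, columns by (i,j) = (0,0), (0,1), (1,0), (1,1)) is [[-2, 0, -4, 2], [-1, 2, 2, 0], [4, -2, 4, 0]].
There the 3×3 minor on rows k ∈ {0, 1, 2}, columns (i,j) ∈ {(0,0), (0,1), (1,1)} is det [[-2, 0, 2], [-1, 2, 0], [4, -2, 0]] = -12 ≠ 0, so this unfolding has rank ≥ 3; CP rank is at least every unfolding rank, so rank(T) ≥ 3. (Flattening ranks never certify an upper bound on CP rank; for that we must actually write T with 3 rank-1 terms.)
Upper bound: T is a sum of 3 rank-1 terms, T = [0, 1] ⊗ [0, 1] ⊗ [2, 0, 0] + [1, 0] ⊗ [1, -1] ⊗ [0, -2, 2] + [1, 2] ⊗ [1, 0] ⊗ [-2, 1, 2] (one valid choice — decompositions are not unique — normalised so each a, b is primitive with positive first nonzero entry; check it by expanding all entries), so rank(T) ≤ 3.
These bounds meet, so rank(T) = 3.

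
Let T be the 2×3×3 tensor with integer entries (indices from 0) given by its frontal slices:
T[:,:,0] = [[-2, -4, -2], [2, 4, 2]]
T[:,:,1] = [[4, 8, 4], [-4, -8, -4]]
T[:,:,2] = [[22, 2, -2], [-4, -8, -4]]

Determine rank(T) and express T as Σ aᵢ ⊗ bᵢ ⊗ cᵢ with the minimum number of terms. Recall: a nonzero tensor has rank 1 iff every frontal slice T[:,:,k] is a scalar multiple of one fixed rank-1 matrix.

rank(T) = 2

Lower bound: the mode-1 unfolding of T (rows indexed by i, columns by (j,k) = (0,0), (0,1), (0,2), (1,0), (1,1), (1,2), (2,0), (2,1), (2,2)) is [[-2, 4, 22, -4, 8, 2, -2, 4, -2], [2, -4, -4, 4, -8, -8, 2, -4, -4]].
There the 2×2 minor on rows i ∈ {0, 1}, columns (j,k) ∈ {(0,0), (0,2)} is det [[-2, 22], [2, -4]] = -36 ≠ 0, so this unfolding has rank ≥ 2; CP rank is at least every unfolding rank, so rank(T) ≥ 2. (This is only a lower bound: in general the CP rank may exceed every unfolding rank, so we still need to exhibit 2 rank-1 terms summing to T.)
Upper bound — finding two terms. Write S_k = T[:,:,k] for the frontal slices: S₀ = [[-2, -4, -2], [2, 4, 2]], S₁ = [[4, 8, 4], [-4, -8, -4]], S₂ = [[22, 2, -2], [-4, -8, -4]].
If T = a₁ ⊗ b₁ ⊗ c₁ + a₂ ⊗ b₂ ⊗ c₂ then each S_k = c₁[k]·a₁b₁ᵀ + c₂[k]·a₂b₂ᵀ. S₀ and S₂ are linearly independent, so a₁b₁ᵀ and a₂b₂ᵀ must span the same plane of matrices: they are the rank-1 matrices of the form x·S₀ + y·S₂.
The 2×2 minor of x·S₀ + y·S₂ on rows {0,1}, columns {0,1} is 84·xy − 168·y² = 84·(x − 2·y)(y), vanishing at (x:y) = (2:1) and (1:0).
M₁ = 2·S₀ + S₂ = [[18, -6, -6], [0, 0, 0]] = 6·(1, 0)(3, -1, -1)ᵀ and M₂ = S₀ = [[-2, -4, -2], [2, 4, 2]] = (-2)·(1, -1)(1, 2, 1)ᵀ, so take a₁ = (1, 0), b₁ = (3, -1, -1), a₂ = (1, -1), b₂ = (1, 2, 1).
Each slice is an integer combination of E₁ = a₁b₁ᵀ and E₂ = a₂b₂ᵀ: S₀ = −2·E₂, S₁ = 4·E₂, S₂ = 6·E₁ + 4·E₂; reading off coefficients, c₁ = (0, 0, 6) and c₂ = (-2, 4, 4).
Hence T = (1, 0) ⊗ (3, -1, -1) ⊗ (0, 0, 6) + (1, -1) ⊗ (1, 2, 1) ⊗ (-2, 4, 4), so rank(T) ≤ 2.
These bounds meet, so rank(T) = 2.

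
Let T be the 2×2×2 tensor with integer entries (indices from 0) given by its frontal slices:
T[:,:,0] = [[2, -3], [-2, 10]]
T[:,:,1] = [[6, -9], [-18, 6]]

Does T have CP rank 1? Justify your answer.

The mode-3 unfolding of T (rows indexed by k, columns by (i,j) = (0,0), (0,1), (1,0), (1,1)) is [[2, -3, -2, 10], [6, -9, -18, 6]].
There the 2×2 minor on rows k ∈ {0, 1}, columns (i,j) ∈ {(0,0), (1,0)} is det [[2, -2], [6, -18]] = -24 ≠ 0, so this unfolding has rank ≥ 2; CP rank is at least every unfolding rank, so rank(T) ≥ 2.
In particular rank(T) ≥ 2 > 1, so T is not rank-1.

No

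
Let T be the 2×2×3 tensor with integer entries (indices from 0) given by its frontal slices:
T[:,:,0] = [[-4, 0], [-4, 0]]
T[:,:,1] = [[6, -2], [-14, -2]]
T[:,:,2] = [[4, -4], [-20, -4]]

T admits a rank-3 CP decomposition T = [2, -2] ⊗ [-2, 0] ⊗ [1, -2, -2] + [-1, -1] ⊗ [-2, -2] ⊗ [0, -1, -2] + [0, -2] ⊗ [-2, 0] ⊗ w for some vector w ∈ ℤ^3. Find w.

w = [-2, -1, -2]

Subtract the known terms from T to get the rank-1 residual R = [0, -2] ⊗ [-2, 0] ⊗ w, so R[i,j,k] = a[i]·b[j]·w[k]. Pick indices with nonzero a[1]·b[0] = (-2)·(-2) = 4. Only the fibre through (1,0,·) is needed: R[1,0,:] = T[1,0,:] − Σₗ aₗ[1]bₗ[0]cₗ = [-4, -14, -20] − (-2)·(-2)·[1, -2, -2] − (-1)·(-2)·[0, -1, -2] = [-8, -4, -8]. Then w[k] = R[1,0,k] / 4 for each k, giving w = [-8, -4, -8] / 4 = [-2, -1, -2].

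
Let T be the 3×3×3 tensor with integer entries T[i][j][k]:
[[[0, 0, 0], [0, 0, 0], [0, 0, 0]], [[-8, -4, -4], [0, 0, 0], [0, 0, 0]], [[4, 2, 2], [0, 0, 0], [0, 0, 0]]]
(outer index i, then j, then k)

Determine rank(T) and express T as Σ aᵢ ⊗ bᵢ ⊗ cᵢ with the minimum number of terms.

Lower bound: T ≠ 0 (e.g. T[1,0,0] = -8), so rank(T) ≥ 1.
Upper bound: the mode-1 fibre T[:,0,0] = [0, -8, 4] gives a = [0, 2, -1] (primitive direction); the mode-2 fibre T[1,:,0] = [-8, 0, 0] gives b = [1, 0, 0]; then c[k] = T[1,0,k] / (a[1]·b[0]) = [-8, -4, -4] / 2 = [-4, -2, -2].
Expanding [0, 2, -1] ⊗ [1, 0, 0] ⊗ [-4, -2, -2] reproduces all 27 entries of T, so T = [0, 2, -1] ⊗ [1, 0, 0] ⊗ [-4, -2, -2] and rank(T) ≤ 1.
These bounds meet, so rank(T) = 1.

rank(T) = 1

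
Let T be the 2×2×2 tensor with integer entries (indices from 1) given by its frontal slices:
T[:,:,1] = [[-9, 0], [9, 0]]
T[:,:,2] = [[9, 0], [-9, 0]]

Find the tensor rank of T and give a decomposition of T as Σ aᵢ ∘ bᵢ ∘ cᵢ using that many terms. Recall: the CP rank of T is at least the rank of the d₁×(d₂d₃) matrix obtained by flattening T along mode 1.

Lower bound: T ≠ 0 (e.g. T[1,1,1] = -9), so rank(T) ≥ 1.
Upper bound: if T = a ∘ b ∘ c then every fibre of T is a multiple of the corresponding factor, so read the factors off the fibres through the nonzero entry T[1,1,1] = -9.
The mode-1 fibre T[:,1,1] = [-9, 9] gives a = [1, -1] (primitive direction); the mode-2 fibre T[1,:,1] = [-9, 0] gives b = [1, 0]; then c[k] = T[1,1,k] / (a[1]·b[1]) = [-9, 9] / 1 = [-9, 9].
Expanding [1, -1] ∘ [1, 0] ∘ [-9, 9] reproduces all 8 entries of T, so T = [1, -1] ∘ [1, 0] ∘ [-9, 9] and rank(T) ≤ 1.
These bounds meet, so rank(T) = 1.

rank(T) = 1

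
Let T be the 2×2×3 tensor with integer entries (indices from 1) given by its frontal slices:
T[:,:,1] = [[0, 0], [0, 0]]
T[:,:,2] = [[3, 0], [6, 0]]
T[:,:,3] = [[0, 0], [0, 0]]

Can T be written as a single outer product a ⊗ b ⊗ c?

If T = a ⊗ b ⊗ c then every fibre of T is a multiple of the corresponding factor, so read the factors off the fibres through the nonzero entry T[1,1,2] = 3.
The mode-1 fibre T[:,1,2] = [3, 6] gives a = [1, 2] (primitive direction); the mode-2 fibre T[1,:,2] = [3, 0] gives b = [1, 0]; then c[k] = T[1,1,k] / (a[1]·b[1]) = [0, 3, 0] / 1 = [0, 3, 0].
Expanding [1, 2] ⊗ [1, 0] ⊗ [0, 3, 0] reproduces all 12 entries of T, so T = [1, 2] ⊗ [1, 0] ⊗ [0, 3, 0] and rank(T) ≤ 1.
Equivalently every frontal slice T[:,:,k] is c[k] times the rank-1 matrix [1, 2] ⊗ [1, 0]. So T has rank 1 (it is nonzero).

Yes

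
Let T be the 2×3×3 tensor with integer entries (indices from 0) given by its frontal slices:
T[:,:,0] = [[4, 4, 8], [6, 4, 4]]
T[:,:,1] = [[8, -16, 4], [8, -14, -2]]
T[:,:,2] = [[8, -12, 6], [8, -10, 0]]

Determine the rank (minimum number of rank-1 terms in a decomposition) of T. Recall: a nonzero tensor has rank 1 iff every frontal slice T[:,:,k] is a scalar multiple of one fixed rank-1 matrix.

Lower bound: the mode-2 unfolding of T (rows indexed by j, columns by (i,k) = (0,0), (0,1), (0,2), (1,0), (1,1), (1,2)) is [[4, 8, 8, 6, 8, 8], [4, -16, -12, 4, -14, -10], [8, 4, 6, 4, -2, 0]].
There the 3×3 minor on rows j ∈ {0, 1, 2}, columns (i,k) ∈ {(0,0), (0,1), (1,0)} is det [[4, 8, 6], [4, -16, 4], [8, 4, 4]] = 672 ≠ 0, so this unfolding has rank ≥ 3; CP rank is at least every unfolding rank, so rank(T) ≥ 3. (Flattening ranks never certify an upper bound on CP rank; for that we must actually write T with 3 rank-1 terms.)
Upper bound: T is a sum of 3 rank-1 terms, T = [0, 1] ⊗ [2, -1, -1] ⊗ [2, 2, 2] + [1, 1] ⊗ [0, 2, 1] ⊗ [4, -4, -2] + [2, 1] ⊗ [1, -1, 1] ⊗ [2, 4, 4] (written with every a and b primitive with positive leading entry and the scale carried by c; CP decompositions are not unique, and this one is verified by expanding entrywise), so rank(T) ≤ 3.
These bounds meet, so rank(T) = 3.

3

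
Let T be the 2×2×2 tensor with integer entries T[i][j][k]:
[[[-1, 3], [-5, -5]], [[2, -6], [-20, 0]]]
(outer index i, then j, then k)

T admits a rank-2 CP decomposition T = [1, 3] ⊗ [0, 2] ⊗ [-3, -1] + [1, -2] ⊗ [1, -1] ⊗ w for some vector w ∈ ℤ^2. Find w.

w = [-1, 3]

Subtract the known terms from T to get the rank-1 residual R = [1, -2] ⊗ [1, -1] ⊗ w, so R[i,j,k] = a[i]·b[j]·w[k]. Pick indices with nonzero a[0]·b[0] = (1)·(1) = 1. Only the fibre through (0,0,·) is needed: R[0,0,:] = T[0,0,:] − Σₗ aₗ[0]bₗ[0]cₗ = [-1, 3] − (1)·(0)·[-3, -1] = [-1, 3]. Then w[k] = R[0,0,k] / 1 for each k, giving w = [-1, 3] / 1 = [-1, 3].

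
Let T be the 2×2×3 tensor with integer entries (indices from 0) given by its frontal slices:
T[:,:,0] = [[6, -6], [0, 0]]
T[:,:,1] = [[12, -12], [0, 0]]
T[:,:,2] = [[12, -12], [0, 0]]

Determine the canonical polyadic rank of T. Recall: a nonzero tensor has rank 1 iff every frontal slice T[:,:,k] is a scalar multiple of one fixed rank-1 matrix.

1

Lower bound: T ≠ 0 (e.g. T[0,0,0] = 6), so rank(T) ≥ 1.
Upper bound: if T = a ⊗ b ⊗ c then every fibre of T is a multiple of the corresponding factor, so read the factors off the fibres through the nonzero entry T[0,0,0] = 6.
The mode-1 fibre T[:,0,0] = [6, 0] gives a = [1, 0] (primitive direction); the mode-2 fibre T[0,:,0] = [6, -6] gives b = [1, -1]; then c[k] = T[0,0,k] / (a[0]·b[0]) = [6, 12, 12] / 1 = [6, 12, 12].
Expanding [1, 0] ⊗ [1, -1] ⊗ [6, 12, 12] reproduces all 12 entries of T, so T = [1, 0] ⊗ [1, -1] ⊗ [6, 12, 12] and rank(T) ≤ 1.
These bounds meet, so rank(T) = 1.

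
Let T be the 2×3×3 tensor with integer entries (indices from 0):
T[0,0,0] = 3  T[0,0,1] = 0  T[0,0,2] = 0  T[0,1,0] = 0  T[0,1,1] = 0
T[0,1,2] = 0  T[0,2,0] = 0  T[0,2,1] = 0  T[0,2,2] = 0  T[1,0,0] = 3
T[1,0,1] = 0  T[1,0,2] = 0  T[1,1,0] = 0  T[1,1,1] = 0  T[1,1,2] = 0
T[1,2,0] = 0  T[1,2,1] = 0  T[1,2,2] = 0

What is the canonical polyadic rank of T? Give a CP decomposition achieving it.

Lower bound: T ≠ 0 (e.g. T[0,0,0] = 3), so rank(T) ≥ 1.
Upper bound: the mode-1 fibre T[:,0,0] = [3, 3] gives a = [1, 1] (primitive direction); the mode-2 fibre T[0,:,0] = [3, 0, 0] gives b = [1, 0, 0]; then c[k] = T[0,0,k] / (a[0]·b[0]) = [3, 0, 0] / 1 = [3, 0, 0].
Expanding [1, 1] ⊗ [1, 0, 0] ⊗ [3, 0, 0] reproduces all 18 entries of T, so T = [1, 1] ⊗ [1, 0, 0] ⊗ [3, 0, 0] and rank(T) ≤ 1.
These bounds meet, so rank(T) = 1.

rank(T) = 1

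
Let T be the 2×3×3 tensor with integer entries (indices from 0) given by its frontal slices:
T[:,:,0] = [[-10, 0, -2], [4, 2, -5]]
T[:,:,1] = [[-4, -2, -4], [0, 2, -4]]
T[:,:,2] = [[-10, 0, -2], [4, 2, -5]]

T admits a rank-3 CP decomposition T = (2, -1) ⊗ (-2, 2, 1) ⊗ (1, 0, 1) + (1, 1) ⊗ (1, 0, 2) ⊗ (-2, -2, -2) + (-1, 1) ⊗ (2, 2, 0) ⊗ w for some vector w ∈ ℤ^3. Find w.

Subtract the known terms from T to get the rank-1 residual R = (-1, 1) ⊗ (2, 2, 0) ⊗ w, so R[i,j,k] = a[i]·b[j]·w[k]. Pick indices with nonzero a[0]·b[0] = (-1)·(2) = -2. Only the fibre through (0,0,·) is needed: R[0,0,:] = T[0,0,:] − Σₗ aₗ[0]bₗ[0]cₗ = [-10, -4, -10] − (2)·(-2)·(1, 0, 1) − (1)·(1)·(-2, -2, -2) = [-4, -2, -4]. Then w[k] = R[0,0,k] / -2 for each k, giving w = [-4, -2, -4] / -2 = (2, 1, 2).

w = (2, 1, 2)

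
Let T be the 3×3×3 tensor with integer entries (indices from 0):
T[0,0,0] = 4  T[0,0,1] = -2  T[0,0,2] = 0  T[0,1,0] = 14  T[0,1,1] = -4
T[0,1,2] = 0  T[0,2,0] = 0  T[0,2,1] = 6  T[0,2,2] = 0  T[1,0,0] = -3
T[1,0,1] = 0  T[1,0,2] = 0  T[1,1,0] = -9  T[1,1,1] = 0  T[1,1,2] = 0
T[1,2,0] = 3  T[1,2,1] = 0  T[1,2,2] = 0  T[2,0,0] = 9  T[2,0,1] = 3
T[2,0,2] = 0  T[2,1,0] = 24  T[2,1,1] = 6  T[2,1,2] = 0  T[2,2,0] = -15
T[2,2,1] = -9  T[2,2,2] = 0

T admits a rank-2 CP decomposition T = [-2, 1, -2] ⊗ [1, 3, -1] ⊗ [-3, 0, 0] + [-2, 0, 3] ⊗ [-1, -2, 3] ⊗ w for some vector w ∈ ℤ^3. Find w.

w = [-1, -1, 0]

Subtract the known terms from T to get the rank-1 residual R = [-2, 0, 3] ⊗ [-1, -2, 3] ⊗ w, so R[i,j,k] = a[i]·b[j]·w[k]. Pick indices with nonzero a[0]·b[0] = (-2)·(-1) = 2. Only the fibre through (0,0,·) is needed: R[0,0,:] = T[0,0,:] − Σₗ aₗ[0]bₗ[0]cₗ = [4, -2, 0] − (-2)·(1)·[-3, 0, 0] = [-2, -2, 0]. Then w[k] = R[0,0,k] / 2 for each k, giving w = [-2, -2, 0] / 2 = [-1, -1, 0].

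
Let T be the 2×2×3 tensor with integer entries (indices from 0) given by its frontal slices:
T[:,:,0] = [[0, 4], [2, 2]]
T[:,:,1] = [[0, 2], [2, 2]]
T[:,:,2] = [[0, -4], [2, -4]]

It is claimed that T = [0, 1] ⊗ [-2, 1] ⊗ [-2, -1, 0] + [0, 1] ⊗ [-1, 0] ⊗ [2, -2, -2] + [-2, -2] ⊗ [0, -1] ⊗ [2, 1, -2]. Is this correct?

No

Reconstruct entry (1,0,1) from the claimed factors: Σₗ aₗ[1]bₗ[0]cₗ[1] = (1)·(-2)·(-1) + (1)·(-1)·(-2) + (-2)·(0)·(1) = 4, but T[1,0,1] = 2. The claim is false.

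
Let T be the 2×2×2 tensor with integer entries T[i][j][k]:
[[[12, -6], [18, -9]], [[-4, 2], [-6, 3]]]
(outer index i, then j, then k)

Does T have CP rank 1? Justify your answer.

If T = a ⊗ b ⊗ c then every fibre of T is a multiple of the corresponding factor, so read the factors off the fibres through the nonzero entry T[0,0,0] = 12.
The mode-1 fibre T[:,0,0] = [12, -4] gives a = [3, -1] (primitive direction); the mode-2 fibre T[0,:,0] = [12, 18] gives b = [2, 3]; then c[k] = T[0,0,k] / (a[0]·b[0]) = [12, -6] / 6 = [2, -1].
Expanding [3, -1] ⊗ [2, 3] ⊗ [2, -1] reproduces all 8 entries of T, so T = [3, -1] ⊗ [2, 3] ⊗ [2, -1] and rank(T) ≤ 1.
Equivalently every frontal slice T[:,:,k] is c[k] times the rank-1 matrix [3, -1] ⊗ [2, 3]. So T has rank 1 (it is nonzero).

Yes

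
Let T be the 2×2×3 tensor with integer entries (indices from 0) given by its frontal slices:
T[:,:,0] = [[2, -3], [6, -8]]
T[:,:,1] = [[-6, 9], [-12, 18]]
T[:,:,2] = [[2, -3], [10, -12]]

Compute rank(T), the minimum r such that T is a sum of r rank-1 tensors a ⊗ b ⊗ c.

Lower bound: the mode-1 unfolding of T (rows indexed by i, columns by (j,k) = (0,0), (0,1), (0,2), (1,0), (1,1), (1,2)) is [[2, -6, 2, -3, 9, -3], [6, -12, 10, -8, 18, -12]].
There the 2×2 minor on rows i ∈ {0, 1}, columns (j,k) ∈ {(0,0), (0,1)} is det [[2, -6], [6, -12]] = 12 ≠ 0, so this unfolding has rank ≥ 2; CP rank is at least every unfolding rank, so rank(T) ≥ 2. (Unfolding ranks only ever bound the CP rank from below — rank(T) can be strictly larger than all of them — so the matching upper bound has to come from an explicit 2-term decomposition.)
Upper bound — finding two terms. Write S_k = T[:,:,k] for the frontal slices: S₀ = [[2, -3], [6, -8]], S₁ = [[-6, 9], [-12, 18]], S₂ = [[2, -3], [10, -12]].
If T = a₁ ⊗ b₁ ⊗ c₁ + a₂ ⊗ b₂ ⊗ c₂ then each S_k = c₁[k]·a₁b₁ᵀ + c₂[k]·a₂b₂ᵀ. S₀ and S₁ are linearly independent, so a₁b₁ᵀ and a₂b₂ᵀ must span the same plane of matrices: they are the rank-1 matrices of the form x·S₀ + y·S₁.
det(x·S₀ + y·S₁) is 2·x² − 6·xy = 2·(x − 3·y)(x), vanishing at (x:y) = (3:1) and (0:1).
M₁ = 3·S₀ + S₁ = [[0, 0], [6, -6]] = 6·[0, 1][1, -1]ᵀ and M₂ = S₁ = [[-6, 9], [-12, 18]] = (-3)·[1, 2][2, -3]ᵀ, so take a₁ = [0, 1], b₁ = [1, -1], a₂ = [1, 2], b₂ = [2, -3].
Each slice is an integer combination of E₁ = a₁b₁ᵀ and E₂ = a₂b₂ᵀ: S₀ = 2·E₁ + E₂, S₁ = −3·E₂, S₂ = 6·E₁ + E₂; reading off coefficients, c₁ = [2, 0, 6] and c₂ = [1, -3, 1].
Hence T = [0, 1] ⊗ [1, -1] ⊗ [2, 0, 6] + [1, 2] ⊗ [2, -3] ⊗ [1, -3, 1], so rank(T) ≤ 2.
These bounds meet, so rank(T) = 2.

2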